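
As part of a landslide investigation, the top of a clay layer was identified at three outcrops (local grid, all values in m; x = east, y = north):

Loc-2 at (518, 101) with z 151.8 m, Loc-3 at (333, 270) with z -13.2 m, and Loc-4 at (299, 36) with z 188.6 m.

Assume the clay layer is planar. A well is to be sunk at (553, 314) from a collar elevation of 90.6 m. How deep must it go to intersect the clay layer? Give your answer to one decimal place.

Let the plane be z = a·x + b·y + c.
Loc-3−Loc-2: −185a + 169b = −165;  Loc-4−Loc-2: −219a − 65b = 36.8.
Solving gives a = 0.09189, b = −0.87574.
Then c = 151.8 − a·518 − b·101 = 192.65.
At (553, 314): z_contact = 50.81 − 274.98 + 192.65 = -31.52 m.
Depth below ground = 90.6 − (-31.52) = 122.1 m.

122.1 m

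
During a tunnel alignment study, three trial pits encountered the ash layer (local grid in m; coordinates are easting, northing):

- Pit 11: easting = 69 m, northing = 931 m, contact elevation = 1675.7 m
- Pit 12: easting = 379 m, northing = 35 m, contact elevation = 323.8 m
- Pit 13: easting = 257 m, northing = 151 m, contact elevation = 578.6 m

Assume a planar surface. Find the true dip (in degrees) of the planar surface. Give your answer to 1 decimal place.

Two edge vectors: Pit 11→Pit 12 = (310, -896, -1351.9), Pit 11→Pit 13 = (188, -780, -1097.1).
Normal n = (Pit 11→Pit 12) × (Pit 11→Pit 13) = (-71480.4, 85943.8, -73352).
So ∂z/∂easting = −n_x/n_z = −0.97448 and ∂z/∂northing = −n_y/n_z = 1.17166.
Gradient magnitude |∇z| = √(a² + b²) = √(0.94962 + 1.37279) = 1.52395.
True dip = arctan(1.52395) = 56.7°, dipping toward SE (azimuth ≈ 140°).

56.7°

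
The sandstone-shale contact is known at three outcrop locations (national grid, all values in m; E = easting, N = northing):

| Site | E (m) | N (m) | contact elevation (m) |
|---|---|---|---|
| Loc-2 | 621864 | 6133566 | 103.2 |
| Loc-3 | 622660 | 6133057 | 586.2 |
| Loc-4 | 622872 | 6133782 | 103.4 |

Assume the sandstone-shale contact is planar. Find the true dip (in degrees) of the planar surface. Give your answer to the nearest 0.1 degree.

36.0°

Let the plane be z = a·E + b·N + c.
Loc-3−Loc-2: 796a − 509b = 483;  Loc-4−Loc-2: 1008a + 216b = 0.2.
Solving gives a = 0.15245, b = −0.71051.
Gradient magnitude |∇z| = √(a² + b²) = √(0.02324 + 0.50482) = 0.72668.
True dip = arctan(0.72668) = 36.0°, dipping toward NNW (azimuth ≈ 348°).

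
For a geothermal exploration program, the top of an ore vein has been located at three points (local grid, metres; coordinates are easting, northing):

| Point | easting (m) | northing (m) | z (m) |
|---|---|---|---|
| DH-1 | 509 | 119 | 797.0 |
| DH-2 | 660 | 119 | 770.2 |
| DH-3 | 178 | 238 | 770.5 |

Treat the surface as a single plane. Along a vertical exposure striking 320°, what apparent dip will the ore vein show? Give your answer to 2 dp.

23.49°

Let the plane be z = a·easting + b·northing + c.
DH-2−DH-1: 151a + 0b = −26.8;  DH-3−DH-1: −331a + 119b = −26.5.
Solving gives a = −0.17748, b = −0.71636.
Unit vector along 320° is (sin 320°, cos 320°) = (-0.6428, 0.7660).
Slope in that direction = a·(-0.6428) + b·(0.7660) = −0.43468.
Apparent dip = arctan|0.43468| = 23.49° (true dip is 36.4°, so apparent ≤ true as expected).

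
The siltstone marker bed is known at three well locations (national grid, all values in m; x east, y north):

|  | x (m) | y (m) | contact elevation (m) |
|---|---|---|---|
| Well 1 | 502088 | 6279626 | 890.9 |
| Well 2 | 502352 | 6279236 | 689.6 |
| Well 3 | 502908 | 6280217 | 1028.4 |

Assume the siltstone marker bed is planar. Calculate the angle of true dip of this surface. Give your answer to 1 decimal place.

Let the plane be z = a·x + b·y + c.
Well 2−Well 1: 264a − 390b = −201.3;  Well 3−Well 1: 820a + 591b = 137.5.
Solving gives a = −0.13733, b = 0.42319.
Gradient magnitude |∇z| = √(a² + b²) = √(0.01886 + 0.17909) = 0.44492.
True dip = arctan(0.44492) = 24.0°, dipping toward SSE (azimuth ≈ 162°).

24.0°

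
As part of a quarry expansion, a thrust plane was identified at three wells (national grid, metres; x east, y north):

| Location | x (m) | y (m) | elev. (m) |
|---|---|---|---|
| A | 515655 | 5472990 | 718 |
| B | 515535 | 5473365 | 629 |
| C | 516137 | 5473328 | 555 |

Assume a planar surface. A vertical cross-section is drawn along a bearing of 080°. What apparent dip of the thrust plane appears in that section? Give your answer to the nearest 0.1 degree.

10.6°

Let the plane be z = a·x + b·y + c.
B−A: −120a + 375b = −89;  C−A: 482a + 338b = −163.
Solving gives a = −0.14027, b = −0.28222.
Unit vector along 080° is (sin 80°, cos 80°) = (0.9848, 0.1736).
Slope in that direction = a·(0.9848) + b·(0.1736) = −0.18715.
Apparent dip = arctan|0.18715| = 10.6° (true dip is 17.5°, so apparent ≤ true as expected).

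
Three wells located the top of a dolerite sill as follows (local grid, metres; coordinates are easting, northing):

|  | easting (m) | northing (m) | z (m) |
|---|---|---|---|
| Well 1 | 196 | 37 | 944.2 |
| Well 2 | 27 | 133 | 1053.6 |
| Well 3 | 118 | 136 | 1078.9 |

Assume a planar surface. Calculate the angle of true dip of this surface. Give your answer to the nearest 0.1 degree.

57.3°

Let the plane be z = a·easting + b·northing + c.
Well 2−Well 1: −169a + 96b = 109.4;  Well 3−Well 1: −78a + 99b = 134.7.
Solving gives a = 0.22726, b = 1.53966.
Gradient magnitude |∇z| = √(a² + b²) = √(0.05165 + 2.37056) = 1.55634.
True dip = arctan(1.55634) = 57.3°, dipping toward S (azimuth ≈ 188°).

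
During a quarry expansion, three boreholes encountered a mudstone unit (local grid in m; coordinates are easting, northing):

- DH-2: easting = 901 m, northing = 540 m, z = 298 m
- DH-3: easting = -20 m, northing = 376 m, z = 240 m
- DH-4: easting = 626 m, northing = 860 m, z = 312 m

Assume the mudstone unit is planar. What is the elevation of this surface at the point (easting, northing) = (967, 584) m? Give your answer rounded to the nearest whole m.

Two edge vectors: DH-2→DH-3 = (-921, -164, -58), DH-2→DH-4 = (-275, 320, 14).
Normal n = (DH-2→DH-3) × (DH-2→DH-4) = (16264, 28844, -339820).
So ∂z/∂easting = −n_x/n_z = 0.04786 and ∂z/∂northing = −n_y/n_z = 0.08488.
Intercept c from DH-2: 298 − 43.12 − 45.84 = 209.04.
At (967, 584): z = 46.3 + 49.6 + 209.04 = 304.9 m.

305 m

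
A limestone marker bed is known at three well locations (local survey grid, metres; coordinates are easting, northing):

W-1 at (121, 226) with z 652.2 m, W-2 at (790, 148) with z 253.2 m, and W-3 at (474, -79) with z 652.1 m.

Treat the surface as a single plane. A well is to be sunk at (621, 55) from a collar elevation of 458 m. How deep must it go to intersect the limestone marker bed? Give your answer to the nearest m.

Let the plane be z = a·easting + b·northing + c.
W-2−W-1: 669a − 78b = −399;  W-3−W-1: 353a − 305b = −0.1.
Solving gives a = −0.68940, b = −0.79757.
Then c = 652.2 − a·121 − b·226 = 915.87.
At (621, 55): z_contact = −428.1 − 43.9 + 915.87 = 443.9 m.
Depth below ground = 458 − 443.9 = 14 m.

14 m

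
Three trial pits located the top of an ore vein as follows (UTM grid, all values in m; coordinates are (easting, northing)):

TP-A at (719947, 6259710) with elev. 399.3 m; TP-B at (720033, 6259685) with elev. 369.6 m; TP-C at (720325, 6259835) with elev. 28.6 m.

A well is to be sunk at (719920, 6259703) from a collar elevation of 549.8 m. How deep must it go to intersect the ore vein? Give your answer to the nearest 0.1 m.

Two edge vectors: TP-A→TP-B = (86, -25, -29.7), TP-A→TP-C = (378, 125, -370.7).
Normal n = (TP-A→TP-B) × (TP-A→TP-C) = (12980, 20653.6, 20200).
So ∂z/∂E = −n_x/n_z = −0.642574257 and ∂z/∂N = −n_y/n_z = −1.022455446.
Intercept c from TP-A: 399.3 + 462619.41 + 6400274.58 = 6863293.29.
At (719920, 6259703): z_contact = −462602.06 − 6400267.42 + 6863293.29 = 423.81 m.
Depth below ground = 549.8 − 423.81 = 126.0 m.

126.0 m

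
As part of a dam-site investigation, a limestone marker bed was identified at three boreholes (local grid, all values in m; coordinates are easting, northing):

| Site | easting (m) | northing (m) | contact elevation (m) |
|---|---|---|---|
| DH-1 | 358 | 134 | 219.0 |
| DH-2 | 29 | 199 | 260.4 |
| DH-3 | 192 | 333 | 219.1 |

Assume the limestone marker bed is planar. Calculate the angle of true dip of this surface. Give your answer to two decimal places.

11.07°

Let the plane be z = a·easting + b·northing + c.
DH-2−DH-1: −329a + 65b = 41.4;  DH-3−DH-1: −166a + 199b = 0.1.
Solving gives a = −0.15055, b = −0.12508.
Gradient magnitude |∇z| = √(a² + b²) = √(0.02266 + 0.01565) = 0.19573.
True dip = arctan(0.19573) = 11.07°, dipping toward NE (azimuth ≈ 050°).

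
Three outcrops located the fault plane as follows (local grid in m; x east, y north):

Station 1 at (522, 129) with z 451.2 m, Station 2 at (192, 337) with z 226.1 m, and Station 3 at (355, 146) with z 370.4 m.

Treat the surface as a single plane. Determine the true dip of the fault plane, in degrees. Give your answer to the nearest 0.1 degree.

Let the plane be z = a·x + b·y + c.
Station 2−Station 1: −330a + 208b = −225.1;  Station 3−Station 1: −167a + 17b = −80.8.
Solving gives a = 0.44564, b = −0.37519.
Gradient magnitude |∇z| = √(a² + b²) = √(0.19859 + 0.14077) = 0.58255.
True dip = arctan(0.58255) = 30.2°, dipping toward NW (azimuth ≈ 310°).

30.2°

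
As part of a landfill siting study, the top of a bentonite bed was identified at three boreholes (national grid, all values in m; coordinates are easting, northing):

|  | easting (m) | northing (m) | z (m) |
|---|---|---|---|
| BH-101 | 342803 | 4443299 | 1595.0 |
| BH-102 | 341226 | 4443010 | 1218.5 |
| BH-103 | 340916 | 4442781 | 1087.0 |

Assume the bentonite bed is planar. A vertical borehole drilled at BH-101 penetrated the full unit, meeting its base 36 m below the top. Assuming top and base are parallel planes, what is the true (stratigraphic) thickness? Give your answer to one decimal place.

33.7 m

Two edge vectors: BH-101→BH-102 = (-1577, -289, -376.5), BH-101→BH-103 = (-1887, -518, -508).
Normal n = (BH-101→BH-102) × (BH-101→BH-103) = (-48215, -90660.5, 271543).
So ∂z/∂easting = −n_x/n_z = 0.17756 and ∂z/∂northing = −n_y/n_z = 0.33387.
|∇z| = √(a²+b²) = 0.37815, so dip δ = arctan(0.37815) = 20.71°.
True thickness = vertical thickness × cos δ = 36 × cos 20.71° = 33.7 m.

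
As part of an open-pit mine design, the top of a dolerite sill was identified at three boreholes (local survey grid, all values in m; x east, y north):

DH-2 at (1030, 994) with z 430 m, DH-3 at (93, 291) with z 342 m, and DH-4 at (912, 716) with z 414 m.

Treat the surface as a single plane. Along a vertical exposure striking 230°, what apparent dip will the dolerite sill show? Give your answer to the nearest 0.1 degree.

Let the plane be z = a·x + b·y + c.
DH-3−DH-2: −937a − 703b = −88;  DH-4−DH-2: −118a − 278b = −16.
Solving gives a = 0.07444, b = 0.02596.
Unit vector along 230° is (sin 230°, cos 230°) = (-0.7660, -0.6428).
Slope in that direction = a·(-0.7660) + b·(-0.6428) = −0.07371.
Apparent dip = arctan|0.07371| = 4.2° (true dip is 4.5°, so apparent ≤ true as expected).

4.2°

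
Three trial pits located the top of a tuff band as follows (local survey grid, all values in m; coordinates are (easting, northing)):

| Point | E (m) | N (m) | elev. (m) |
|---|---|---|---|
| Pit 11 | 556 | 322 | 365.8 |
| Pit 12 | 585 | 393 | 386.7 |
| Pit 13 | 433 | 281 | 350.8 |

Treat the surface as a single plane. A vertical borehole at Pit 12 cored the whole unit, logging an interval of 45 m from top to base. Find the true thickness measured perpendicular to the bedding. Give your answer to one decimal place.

43.3 m

Let the plane be z = a·E + b·N + c.
Pit 12−Pit 11: 29a + 71b = 20.9;  Pit 13−Pit 11: −123a − 41b = −15.
Solving gives a = 0.02758, b = 0.28310.
|∇z| = √(a²+b²) = 0.28444, so dip δ = arctan(0.28444) = 15.88°.
True thickness = vertical thickness × cos δ = 45 × cos 15.88° = 43.3 m.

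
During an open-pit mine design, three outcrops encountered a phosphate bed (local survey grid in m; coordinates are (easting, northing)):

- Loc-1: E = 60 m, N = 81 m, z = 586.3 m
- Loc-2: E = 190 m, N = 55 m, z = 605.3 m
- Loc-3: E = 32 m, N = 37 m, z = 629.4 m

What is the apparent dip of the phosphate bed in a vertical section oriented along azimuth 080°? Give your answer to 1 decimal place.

11.8°

Two edge vectors: Loc-1→Loc-2 = (130, -26, 19), Loc-1→Loc-3 = (-28, -44, 43.1).
Normal n = (Loc-1→Loc-2) × (Loc-1→Loc-3) = (-284.6, -6135, -6448).
So ∂z/∂E = −n_x/n_z = −0.04414 and ∂z/∂N = −n_y/n_z = −0.95146.
Unit vector along 080° is (sin 80°, cos 80°) = (0.9848, 0.1736).
Slope in that direction = a·(0.9848) + b·(0.1736) = −0.20869.
Apparent dip = arctan|0.20869| = 11.8° (true dip is 43.6°, so apparent ≤ true as expected).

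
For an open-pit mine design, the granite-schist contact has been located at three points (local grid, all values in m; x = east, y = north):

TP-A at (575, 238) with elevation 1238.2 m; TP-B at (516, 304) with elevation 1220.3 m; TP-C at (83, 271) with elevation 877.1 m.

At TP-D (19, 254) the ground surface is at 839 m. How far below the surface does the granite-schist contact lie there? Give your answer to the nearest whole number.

18 m

Let the plane be z = a·x + b·y + c.
TP-B−TP-A: −59a + 66b = −17.9;  TP-C−TP-A: −492a + 33b = −361.1.
Solving gives a = 0.76141, b = 0.40944.
Then c = 1238.2 − a·575 − b·238 = 702.95.
At (19, 254): z_contact = 14.5 + 104.0 + 702.95 = 821.4 m.
Depth below ground = 839 − 821.4 = 18 m.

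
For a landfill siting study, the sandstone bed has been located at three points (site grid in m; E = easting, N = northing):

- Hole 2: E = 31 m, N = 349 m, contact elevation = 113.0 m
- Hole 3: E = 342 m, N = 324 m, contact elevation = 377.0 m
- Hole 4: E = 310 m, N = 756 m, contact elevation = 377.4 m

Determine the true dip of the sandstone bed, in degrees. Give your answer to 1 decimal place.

Two edge vectors: Hole 2→Hole 3 = (311, -25, 264), Hole 2→Hole 4 = (279, 407, 264.4).
Normal n = (Hole 2→Hole 3) × (Hole 2→Hole 4) = (-114058, -8572.4, 133552).
So ∂z/∂E = −n_x/n_z = 0.85403 and ∂z/∂N = −n_y/n_z = 0.06419.
Gradient magnitude |∇z| = √(a² + b²) = √(0.72937 + 0.00412) = 0.85644.
True dip = arctan(0.85644) = 40.6°, dipping toward W (azimuth ≈ 266°).

40.6°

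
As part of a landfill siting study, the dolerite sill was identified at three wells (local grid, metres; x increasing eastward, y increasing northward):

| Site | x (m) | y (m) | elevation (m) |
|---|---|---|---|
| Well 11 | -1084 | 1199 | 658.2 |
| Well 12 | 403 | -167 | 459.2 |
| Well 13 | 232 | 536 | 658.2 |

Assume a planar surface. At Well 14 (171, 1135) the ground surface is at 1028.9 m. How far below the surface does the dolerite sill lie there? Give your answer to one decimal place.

Let the plane be z = a·x + b·y + c.
Well 12−Well 11: 1487a − 1366b = −199;  Well 13−Well 11: 1316a − 663b = 0.
Solving gives a = 0.162529, b = 0.322607.
Then c = 658.2 − a·-1084 − b·1199 = 447.58.
At (171, 1135): z_contact = 27.79 + 366.16 + 447.58 = 841.53 m.
Depth below ground = 1028.9 − 841.53 = 187.4 m.

187.4 m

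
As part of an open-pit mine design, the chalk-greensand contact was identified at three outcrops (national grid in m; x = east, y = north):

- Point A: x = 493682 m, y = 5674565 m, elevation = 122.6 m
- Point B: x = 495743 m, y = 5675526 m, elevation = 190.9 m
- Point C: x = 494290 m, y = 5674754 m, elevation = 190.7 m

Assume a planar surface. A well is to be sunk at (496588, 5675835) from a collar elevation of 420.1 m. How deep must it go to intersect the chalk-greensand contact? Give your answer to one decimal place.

158.1 m

Two edge vectors: Point A→Point B = (2061, 961, 68.3), Point A→Point C = (608, 189, 68.1).
Normal n = (Point A→Point B) × (Point A→Point C) = (52535.4, -98827.7, -194759).
So ∂z/∂x = −n_x/n_z = 0.269745686 and ∂z/∂y = −n_y/n_z = −0.507435857.
Intercept c from Point A: 122.6 − 133168.59 + 2879477.75 = 2746431.76.
At (496588, 5675835): z_contact = 133952.47 − 2880122.20 + 2746431.76 = 262.04 m.
Depth below ground = 420.1 − 262.04 = 158.1 m.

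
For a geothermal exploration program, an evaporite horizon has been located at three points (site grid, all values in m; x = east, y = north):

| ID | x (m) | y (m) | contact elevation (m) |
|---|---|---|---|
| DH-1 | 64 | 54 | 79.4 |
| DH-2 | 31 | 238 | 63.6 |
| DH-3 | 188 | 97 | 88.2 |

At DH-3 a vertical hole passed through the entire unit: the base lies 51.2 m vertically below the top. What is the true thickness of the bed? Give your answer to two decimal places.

Let the plane be z = a·x + b·y + c.
DH-2−DH-1: −33a + 184b = −15.8;  DH-3−DH-1: 124a + 43b = 8.8.
Solving gives a = 0.09485, b = −0.06886.
|∇z| = √(a²+b²) = 0.11721, so dip δ = arctan(0.11721) = 6.68°.
True thickness = vertical thickness × cos δ = 51.2 × cos 6.68° = 50.85 m.

50.85 m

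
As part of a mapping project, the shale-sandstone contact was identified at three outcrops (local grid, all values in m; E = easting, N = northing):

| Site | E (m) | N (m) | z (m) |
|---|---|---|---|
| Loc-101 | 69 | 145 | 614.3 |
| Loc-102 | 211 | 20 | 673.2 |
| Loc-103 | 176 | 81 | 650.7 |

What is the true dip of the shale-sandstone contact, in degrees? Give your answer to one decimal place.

Two edge vectors: Loc-101→Loc-102 = (142, -125, 58.9), Loc-101→Loc-103 = (107, -64, 36.4).
Normal n = (Loc-101→Loc-102) × (Loc-101→Loc-103) = (-780.4, 1133.5, 4287).
So ∂z/∂E = −n_x/n_z = 0.18204 and ∂z/∂N = −n_y/n_z = −0.26440.
Gradient magnitude |∇z| = √(a² + b²) = √(0.03314 + 0.06991) = 0.32101.
True dip = arctan(0.32101) = 17.8°, dipping toward NW (azimuth ≈ 325°).

17.8°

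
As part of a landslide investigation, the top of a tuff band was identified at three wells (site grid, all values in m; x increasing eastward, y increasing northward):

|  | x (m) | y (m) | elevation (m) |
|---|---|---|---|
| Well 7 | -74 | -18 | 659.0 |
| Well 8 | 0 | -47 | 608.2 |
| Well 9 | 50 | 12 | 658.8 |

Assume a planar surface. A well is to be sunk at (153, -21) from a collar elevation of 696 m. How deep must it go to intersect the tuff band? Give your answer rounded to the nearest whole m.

Let the plane be z = a·x + b·y + c.
Well 8−Well 7: 74a − 29b = −50.8;  Well 9−Well 7: 124a + 30b = −0.2.
Solving gives a = −0.26303, b = 1.08054.
Then c = 659 − a·-74 − b·-18 = 658.99.
At (153, -21): z_contact = −40.2 − 22.7 + 658.99 = 596.0 m.
Depth below ground = 696 − 596.0 = 100 m.

100 m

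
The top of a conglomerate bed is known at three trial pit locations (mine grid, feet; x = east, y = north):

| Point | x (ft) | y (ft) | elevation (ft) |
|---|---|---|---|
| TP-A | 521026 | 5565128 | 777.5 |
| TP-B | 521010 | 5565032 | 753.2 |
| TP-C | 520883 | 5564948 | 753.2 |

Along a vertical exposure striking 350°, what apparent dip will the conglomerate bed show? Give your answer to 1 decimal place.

17.4°

Two edge vectors: TP-A→TP-B = (-16, -96, -24.3), TP-A→TP-C = (-143, -180, -24.3).
Normal n = (TP-A→TP-B) × (TP-A→TP-C) = (-2041.2, 3086.1, -10848).
So ∂z/∂x = −n_x/n_z = −0.18816 and ∂z/∂y = −n_y/n_z = 0.28449.
Unit vector along 350° is (sin 350°, cos 350°) = (-0.1736, 0.9848).
Slope in that direction = a·(-0.1736) + b·(0.9848) = 0.31284.
Apparent dip = arctan|0.31284| = 17.4° (true dip is 18.8°, so apparent ≤ true as expected).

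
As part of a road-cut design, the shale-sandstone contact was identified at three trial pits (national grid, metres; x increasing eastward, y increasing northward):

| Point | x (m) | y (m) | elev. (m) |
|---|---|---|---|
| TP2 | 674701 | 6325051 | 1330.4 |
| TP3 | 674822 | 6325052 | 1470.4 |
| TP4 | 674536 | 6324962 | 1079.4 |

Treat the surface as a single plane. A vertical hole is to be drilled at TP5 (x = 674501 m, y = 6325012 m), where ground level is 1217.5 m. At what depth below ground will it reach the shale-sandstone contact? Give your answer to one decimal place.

144.1 m

Two edge vectors: TP2→TP3 = (121, 1, 140), TP2→TP4 = (-165, -89, -251).
Normal n = (TP2→TP3) × (TP2→TP4) = (12209, 7271, -10604).
So ∂z/∂x = −n_x/n_z = 1.151357978 and ∂z/∂y = −n_y/n_z = 0.685684647.
Intercept c from TP2: 1330.4 − 776822.38 − 4336990.36 = −5112482.34.
At (674501, 6325012): z_contact = 776592.11 + 4336963.62 − 5112482.34 = 1073.39 m.
Depth below ground = 1217.5 − 1073.39 = 144.1 m.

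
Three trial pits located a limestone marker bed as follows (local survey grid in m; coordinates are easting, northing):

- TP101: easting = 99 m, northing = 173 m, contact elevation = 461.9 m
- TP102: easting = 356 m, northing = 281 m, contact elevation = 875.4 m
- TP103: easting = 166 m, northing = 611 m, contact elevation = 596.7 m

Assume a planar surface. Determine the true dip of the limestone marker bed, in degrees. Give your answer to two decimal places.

Two edge vectors: TP101→TP102 = (257, 108, 413.5), TP101→TP103 = (67, 438, 134.8).
Normal n = (TP101→TP102) × (TP101→TP103) = (-166554.6, -6939.1, 105330).
So ∂z/∂easting = −n_x/n_z = 1.58126 and ∂z/∂northing = −n_y/n_z = 0.06588.
Gradient magnitude |∇z| = √(a² + b²) = √(2.50040 + 0.00434) = 1.58264.
True dip = arctan(1.58264) = 57.71°, dipping toward W (azimuth ≈ 268°).

57.71°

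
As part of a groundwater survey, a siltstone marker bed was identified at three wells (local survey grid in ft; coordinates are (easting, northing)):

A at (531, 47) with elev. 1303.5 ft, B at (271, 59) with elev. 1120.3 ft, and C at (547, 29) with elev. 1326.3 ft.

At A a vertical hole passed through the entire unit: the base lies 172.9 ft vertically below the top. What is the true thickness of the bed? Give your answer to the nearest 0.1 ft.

125.4 ft

Let the plane be z = a·E + b·N + c.
B−A: −260a + 12b = −183.2;  C−A: 16a − 18b = 22.8.
Solving gives a = 0.67380, b = −0.66774.
|∇z| = √(a²+b²) = 0.94862, so dip δ = arctan(0.94862) = 43.49°.
True thickness = vertical thickness × cos δ = 172.9 × cos 43.49° = 125.4 ft.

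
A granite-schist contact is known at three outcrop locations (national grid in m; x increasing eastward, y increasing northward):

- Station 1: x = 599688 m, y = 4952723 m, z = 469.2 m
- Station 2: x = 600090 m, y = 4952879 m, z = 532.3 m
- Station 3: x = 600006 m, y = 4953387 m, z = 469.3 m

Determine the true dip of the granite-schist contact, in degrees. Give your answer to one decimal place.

12.1°

Let the plane be z = a·x + b·y + c.
Station 2−Station 1: 402a + 156b = 63.1;  Station 3−Station 1: 318a + 664b = 0.1.
Solving gives a = 0.19272, b = −0.09215.
Gradient magnitude |∇z| = √(a² + b²) = √(0.03714 + 0.00849) = 0.21362.
True dip = arctan(0.21362) = 12.1°, dipping toward WNW (azimuth ≈ 296°).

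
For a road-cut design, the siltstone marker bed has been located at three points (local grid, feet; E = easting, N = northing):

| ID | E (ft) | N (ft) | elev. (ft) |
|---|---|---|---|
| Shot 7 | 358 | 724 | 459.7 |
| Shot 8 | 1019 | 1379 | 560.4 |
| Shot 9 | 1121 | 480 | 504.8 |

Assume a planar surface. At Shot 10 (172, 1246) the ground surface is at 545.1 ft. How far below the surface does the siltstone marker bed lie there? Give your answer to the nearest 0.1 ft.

63.5 ft

Let the plane be z = a·E + b·N + c.
Shot 8−Shot 7: 661a + 655b = 100.7;  Shot 9−Shot 7: 763a − 244b = 45.1.
Solving gives a = 0.081857, b = 0.071134.
Then c = 459.7 − a·358 − b·724 = 378.89.
At (172, 1246): z_contact = 14.08 + 88.63 + 378.89 = 481.61 ft.
Depth below ground = 545.1 − 481.61 = 63.5 ft.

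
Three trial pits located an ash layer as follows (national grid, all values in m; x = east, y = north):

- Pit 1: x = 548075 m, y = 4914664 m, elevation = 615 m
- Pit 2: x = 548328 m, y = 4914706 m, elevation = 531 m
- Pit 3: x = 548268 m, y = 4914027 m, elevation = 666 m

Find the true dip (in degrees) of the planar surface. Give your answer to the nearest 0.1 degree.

Let the plane be z = a·x + b·y + c.
Pit 2−Pit 1: 253a + 42b = −84;  Pit 3−Pit 1: 193a − 637b = 51.
Solving gives a = −0.30346, b = −0.17201.
Gradient magnitude |∇z| = √(a² + b²) = √(0.09209 + 0.02959) = 0.34882.
True dip = arctan(0.34882) = 19.2°, dipping toward ENE (azimuth ≈ 060°).

19.2°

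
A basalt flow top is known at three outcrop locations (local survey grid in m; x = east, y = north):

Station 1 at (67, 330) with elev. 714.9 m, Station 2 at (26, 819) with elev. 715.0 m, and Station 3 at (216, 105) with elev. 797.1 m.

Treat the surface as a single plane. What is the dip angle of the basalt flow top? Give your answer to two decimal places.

Let the plane be z = a·x + b·y + c.
Station 2−Station 1: −41a + 489b = 0.1;  Station 3−Station 1: 149a − 225b = 82.2.
Solving gives a = 0.63201, b = 0.05319.
Gradient magnitude |∇z| = √(a² + b²) = √(0.39943 + 0.00283) = 0.63424.
True dip = arctan(0.63424) = 32.38°, dipping toward W (azimuth ≈ 265°).

32.38°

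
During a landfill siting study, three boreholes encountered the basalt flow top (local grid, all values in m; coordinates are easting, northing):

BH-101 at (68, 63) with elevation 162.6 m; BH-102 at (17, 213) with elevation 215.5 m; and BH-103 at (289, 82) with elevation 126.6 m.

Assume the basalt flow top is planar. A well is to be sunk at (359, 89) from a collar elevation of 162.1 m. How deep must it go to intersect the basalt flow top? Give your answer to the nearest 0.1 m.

46.6 m

Two edge vectors: BH-101→BH-102 = (-51, 150, 52.9), BH-101→BH-103 = (221, 19, -36).
Normal n = (BH-101→BH-102) × (BH-101→BH-103) = (-6405.1, 9854.9, -34119).
So ∂z/∂easting = −n_x/n_z = −0.18773 and ∂z/∂northing = −n_y/n_z = 0.28884.
Intercept c from BH-101: 162.6 + 12.77 − 18.20 = 157.17.
At (359, 89): z_contact = −67.39 + 25.71 + 157.17 = 115.48 m.
Depth below ground = 162.1 − 115.48 = 46.6 m.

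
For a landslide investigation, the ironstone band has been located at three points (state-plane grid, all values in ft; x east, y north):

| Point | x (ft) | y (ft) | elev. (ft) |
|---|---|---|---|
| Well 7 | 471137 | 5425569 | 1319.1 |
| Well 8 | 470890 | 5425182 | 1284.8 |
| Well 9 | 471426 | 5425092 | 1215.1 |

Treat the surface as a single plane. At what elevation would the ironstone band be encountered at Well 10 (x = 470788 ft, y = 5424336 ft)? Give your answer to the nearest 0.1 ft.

Let the plane be z = a·x + b·y + c.
Well 8−Well 7: −247a − 387b = −34.3;  Well 9−Well 7: 289a − 477b = −104.
Solving gives a = −0.104008935, b = 0.155013455.
Then c = 1319.1 − a·471137 − b·5425569 = −790714.64.
At (470788, 5424336): z = −48966.2 + 840845.1 − 790714.64 = 1164.3 ft.

1164.3 ft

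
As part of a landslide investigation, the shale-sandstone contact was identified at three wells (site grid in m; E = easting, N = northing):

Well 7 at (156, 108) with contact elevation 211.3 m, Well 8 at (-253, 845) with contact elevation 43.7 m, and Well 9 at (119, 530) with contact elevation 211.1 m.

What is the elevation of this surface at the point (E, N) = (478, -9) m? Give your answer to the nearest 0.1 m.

Let the plane be z = a·E + b·N + c.
Well 8−Well 7: −409a + 737b = −167.6;  Well 9−Well 7: −37a + 422b = −0.2.
Solving gives a = 0.48566, b = 0.04211.
Then c = 211.3 − a·156 − b·108 = 130.99.
At (478, -9): z = 232.1 − 0.4 + 130.99 = 362.8 m.

362.8 m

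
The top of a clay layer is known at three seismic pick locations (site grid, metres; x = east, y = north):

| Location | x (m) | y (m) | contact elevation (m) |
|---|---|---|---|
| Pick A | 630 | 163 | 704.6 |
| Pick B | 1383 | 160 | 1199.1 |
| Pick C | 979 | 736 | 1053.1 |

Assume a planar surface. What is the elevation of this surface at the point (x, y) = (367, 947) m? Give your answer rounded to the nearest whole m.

695 m

Let the plane be z = a·x + b·y + c.
Pick B−Pick A: 753a − 3b = 494.5;  Pick C−Pick A: 349a + 573b = 348.5.
Solving gives a = 0.65753, b = 0.20771.
Then c = 704.6 − a·630 − b·163 = 256.50.
At (367, 947): z = 241.3 + 196.7 + 256.50 = 694.5 m.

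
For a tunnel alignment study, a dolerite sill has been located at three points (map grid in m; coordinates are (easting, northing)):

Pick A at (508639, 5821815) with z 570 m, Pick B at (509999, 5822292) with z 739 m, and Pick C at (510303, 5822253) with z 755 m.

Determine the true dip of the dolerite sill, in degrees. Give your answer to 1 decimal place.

9.4°

Two edge vectors: Pick A→Pick B = (1360, 477, 169), Pick A→Pick C = (1664, 438, 185).
Normal n = (Pick A→Pick B) × (Pick A→Pick C) = (14223, 29616, -198048).
So ∂z/∂E = −n_x/n_z = 0.07182 and ∂z/∂N = −n_y/n_z = 0.14954.
Gradient magnitude |∇z| = √(a² + b²) = √(0.00516 + 0.02236) = 0.16589.
True dip = arctan(0.16589) = 9.4°, dipping toward SSW (azimuth ≈ 206°).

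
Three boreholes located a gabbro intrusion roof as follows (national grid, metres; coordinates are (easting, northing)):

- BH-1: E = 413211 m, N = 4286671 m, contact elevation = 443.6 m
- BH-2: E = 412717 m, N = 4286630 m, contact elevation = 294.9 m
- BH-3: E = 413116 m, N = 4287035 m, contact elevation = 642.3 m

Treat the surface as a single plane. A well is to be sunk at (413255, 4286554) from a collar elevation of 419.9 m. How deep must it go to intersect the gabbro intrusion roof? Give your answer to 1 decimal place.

Let the plane be z = a·E + b·N + c.
BH-2−BH-1: −494a − 41b = −148.7;  BH-3−BH-1: −95a + 364b = 198.7.
Solving gives a = 0.250284958, b = 0.611200745.
Then c = 443.6 − a·413211 − b·4286671 = −2722993.41.
At (413255, 4286554): z_contact = 103431.51 + 2619945.00 − 2722993.41 = 383.10 m.
Depth below ground = 419.9 − 383.10 = 36.8 m.

36.8 m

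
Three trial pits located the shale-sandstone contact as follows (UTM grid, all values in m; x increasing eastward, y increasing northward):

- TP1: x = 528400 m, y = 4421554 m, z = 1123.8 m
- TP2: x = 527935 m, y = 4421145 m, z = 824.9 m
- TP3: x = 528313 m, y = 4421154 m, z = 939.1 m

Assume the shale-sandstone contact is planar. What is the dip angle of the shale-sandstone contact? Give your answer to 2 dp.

26.29°

Two edge vectors: TP1→TP2 = (-465, -409, -298.9), TP1→TP3 = (-87, -400, -184.7).
Normal n = (TP1→TP2) × (TP1→TP3) = (-44017.7, -59881.2, 150417).
So ∂z/∂x = −n_x/n_z = 0.29264 and ∂z/∂y = −n_y/n_z = 0.39810.
Gradient magnitude |∇z| = √(a² + b²) = √(0.08564 + 0.15848) = 0.49409.
True dip = arctan(0.49409) = 26.29°, dipping toward SW (azimuth ≈ 216°).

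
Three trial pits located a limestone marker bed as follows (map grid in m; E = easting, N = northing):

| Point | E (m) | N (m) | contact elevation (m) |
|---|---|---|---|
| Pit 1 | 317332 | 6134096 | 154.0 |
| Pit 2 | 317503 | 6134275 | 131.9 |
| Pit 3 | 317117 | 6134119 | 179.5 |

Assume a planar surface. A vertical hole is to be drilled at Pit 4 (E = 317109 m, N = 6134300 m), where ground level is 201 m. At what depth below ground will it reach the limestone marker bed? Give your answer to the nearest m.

22 m

Let the plane be z = a·E + b·N + c.
Pit 2−Pit 1: 171a + 179b = −22.1;  Pit 3−Pit 1: −215a + 23b = 25.5.
Solving gives a = −0.11959074, b = −0.00921778.
Then c = 154 − a·317332 − b·6134096 = 94646.75.
At (317109, 6134300): z_contact = −37923.3 − 56544.7 + 94646.75 = 178.8 m.
Depth below ground = 201 − 178.8 = 22 m.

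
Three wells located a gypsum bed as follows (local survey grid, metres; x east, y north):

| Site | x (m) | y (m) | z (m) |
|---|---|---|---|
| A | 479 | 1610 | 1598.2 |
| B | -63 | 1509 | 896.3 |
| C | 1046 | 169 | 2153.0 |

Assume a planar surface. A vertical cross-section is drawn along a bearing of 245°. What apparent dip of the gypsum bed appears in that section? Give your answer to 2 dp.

Let the plane be z = a·x + b·y + c.
B−A: −542a − 101b = −701.9;  C−A: 567a − 1441b = 554.8.
Solving gives a = 1.27339, b = 0.11604.
Unit vector along 245° is (sin 245°, cos 245°) = (-0.9063, -0.4226).
Slope in that direction = a·(-0.9063) + b·(-0.4226) = −1.20313.
Apparent dip = arctan|1.20313| = 50.27° (true dip is 52.0°, so apparent ≤ true as expected).

50.27°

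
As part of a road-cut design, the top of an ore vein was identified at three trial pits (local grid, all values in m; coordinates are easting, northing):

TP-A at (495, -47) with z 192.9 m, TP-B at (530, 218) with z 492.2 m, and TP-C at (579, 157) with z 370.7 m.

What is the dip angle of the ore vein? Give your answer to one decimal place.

57.2°

Two edge vectors: TP-A→TP-B = (35, 265, 299.3), TP-A→TP-C = (84, 204, 177.8).
Normal n = (TP-A→TP-B) × (TP-A→TP-C) = (-13940.2, 18918.2, -15120).
So ∂z/∂easting = −n_x/n_z = −0.92197 and ∂z/∂northing = −n_y/n_z = 1.25120.
Gradient magnitude |∇z| = √(a² + b²) = √(0.85003 + 1.56551) = 1.55420.
True dip = arctan(1.55420) = 57.2°, dipping toward SE (azimuth ≈ 144°).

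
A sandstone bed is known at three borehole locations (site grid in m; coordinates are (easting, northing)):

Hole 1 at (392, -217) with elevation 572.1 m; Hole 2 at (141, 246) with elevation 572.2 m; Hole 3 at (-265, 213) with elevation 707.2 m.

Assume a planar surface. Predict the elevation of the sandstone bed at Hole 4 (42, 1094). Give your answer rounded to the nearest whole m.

457 m

Two edge vectors: Hole 1→Hole 2 = (-251, 463, 0.1), Hole 1→Hole 3 = (-657, 430, 135.1).
Normal n = (Hole 1→Hole 2) × (Hole 1→Hole 3) = (62508.3, 33844.4, 196261).
So ∂z/∂E = −n_x/n_z = −0.31850 and ∂z/∂N = −n_y/n_z = −0.17245.
Intercept c from Hole 1: 572.1 + 124.85 − 37.42 = 659.53.
At (42, 1094): z = −13.4 − 188.7 + 659.53 = 457.5 m.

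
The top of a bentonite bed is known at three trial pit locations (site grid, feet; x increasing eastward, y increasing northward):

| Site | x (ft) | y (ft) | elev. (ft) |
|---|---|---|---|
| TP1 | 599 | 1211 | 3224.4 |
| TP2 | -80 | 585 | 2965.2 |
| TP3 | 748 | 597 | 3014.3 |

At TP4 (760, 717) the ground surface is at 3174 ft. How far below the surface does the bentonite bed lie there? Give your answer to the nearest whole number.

116 ft

Two edge vectors: TP1→TP2 = (-679, -626, -259.2), TP1→TP3 = (149, -614, -210.1).
Normal n = (TP1→TP2) × (TP1→TP3) = (-27626.2, -181278.7, 510180).
So ∂z/∂x = −n_x/n_z = 0.05415 and ∂z/∂y = −n_y/n_z = 0.35532.
Intercept c from TP1: 3224.4 − 32.44 − 430.30 = 2761.67.
At (760, 717): z_contact = 41.2 + 254.8 + 2761.67 = 3057.6 ft.
Depth below ground = 3174 − 3057.6 = 116 ft.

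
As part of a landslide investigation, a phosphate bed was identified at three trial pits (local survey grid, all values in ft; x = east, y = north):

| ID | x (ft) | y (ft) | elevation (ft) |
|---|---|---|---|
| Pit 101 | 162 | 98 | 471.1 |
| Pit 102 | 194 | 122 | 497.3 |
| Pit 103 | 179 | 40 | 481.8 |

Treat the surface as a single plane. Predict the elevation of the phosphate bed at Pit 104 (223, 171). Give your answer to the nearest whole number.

Let the plane be z = a·x + b·y + c.
Pit 102−Pit 101: 32a + 24b = 26.2;  Pit 103−Pit 101: 17a − 58b = 10.7.
Solving gives a = 0.78463, b = 0.04549.
Then c = 471.1 − a·162 − b·98 = 339.53.
At (223, 171): z = 175.0 + 7.8 + 339.53 = 522.3 ft.

522 ft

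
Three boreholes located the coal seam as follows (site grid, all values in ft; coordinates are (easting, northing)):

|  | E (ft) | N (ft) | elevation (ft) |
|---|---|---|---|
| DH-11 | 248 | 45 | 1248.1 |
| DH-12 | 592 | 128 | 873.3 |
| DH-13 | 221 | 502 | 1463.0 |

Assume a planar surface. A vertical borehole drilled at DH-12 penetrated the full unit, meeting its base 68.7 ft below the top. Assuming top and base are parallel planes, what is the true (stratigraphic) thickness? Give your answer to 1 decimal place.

Let the plane be z = a·E + b·N + c.
DH-12−DH-11: 344a + 83b = −374.8;  DH-13−DH-11: −27a + 457b = 214.9.
Solving gives a = −1.18609, b = 0.40017.
|∇z| = √(a²+b²) = 1.25177, so dip δ = arctan(1.25177) = 51.38°.
True thickness = vertical thickness × cos δ = 68.7 × cos 51.38° = 42.9 ft.

42.9 ft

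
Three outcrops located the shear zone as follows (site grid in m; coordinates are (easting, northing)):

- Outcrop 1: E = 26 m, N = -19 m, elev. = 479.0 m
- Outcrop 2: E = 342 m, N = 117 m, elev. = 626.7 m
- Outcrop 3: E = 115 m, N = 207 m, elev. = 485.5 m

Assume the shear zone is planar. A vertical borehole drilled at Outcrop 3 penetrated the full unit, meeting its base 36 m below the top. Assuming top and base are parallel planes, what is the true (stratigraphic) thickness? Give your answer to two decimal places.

31.16 m

Let the plane be z = a·E + b·N + c.
Outcrop 2−Outcrop 1: 316a + 136b = 147.7;  Outcrop 3−Outcrop 1: 89a + 226b = 6.5.
Solving gives a = 0.54789, b = −0.18700.
|∇z| = √(a²+b²) = 0.57892, so dip δ = arctan(0.57892) = 30.07°.
True thickness = vertical thickness × cos δ = 36 × cos 30.07° = 31.16 m.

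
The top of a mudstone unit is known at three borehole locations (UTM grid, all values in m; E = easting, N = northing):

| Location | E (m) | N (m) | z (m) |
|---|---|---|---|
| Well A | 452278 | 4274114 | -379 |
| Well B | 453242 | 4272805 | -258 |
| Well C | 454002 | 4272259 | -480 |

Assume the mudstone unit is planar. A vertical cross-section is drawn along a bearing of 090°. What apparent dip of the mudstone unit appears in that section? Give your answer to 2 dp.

37.28°

Let the plane be z = a·E + b·N + c.
Well B−Well A: 964a − 1309b = 121;  Well C−Well A: 1724a − 1855b = −101.
Solving gives a = −0.76130, b = −0.65309.
Unit vector along 090° is (sin 90°, cos 90°) = (1.0000, 0.0000).
Slope in that direction = a·(1.0000) + b·(0.0000) = −0.76130.
Apparent dip = arctan|0.76130| = 37.28° (true dip is 45.1°, so apparent ≤ true as expected).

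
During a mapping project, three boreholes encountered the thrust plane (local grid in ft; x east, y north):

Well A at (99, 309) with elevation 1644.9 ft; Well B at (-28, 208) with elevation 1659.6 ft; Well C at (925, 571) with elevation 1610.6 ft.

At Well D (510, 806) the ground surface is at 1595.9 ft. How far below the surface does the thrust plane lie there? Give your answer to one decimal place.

25.0 ft

Two edge vectors: Well A→Well B = (-127, -101, 14.7), Well A→Well C = (826, 262, -34.3).
Normal n = (Well A→Well B) × (Well A→Well C) = (-387.1, 7786.1, 50152).
So ∂z/∂x = −n_x/n_z = 0.00772 and ∂z/∂y = −n_y/n_z = −0.15525.
Intercept c from Well A: 1644.9 − 0.76 + 47.97 = 1692.11.
At (510, 806): z_contact = 3.94 − 125.13 + 1692.11 = 1570.91 ft.
Depth below ground = 1595.9 − 1570.91 = 25.0 ft.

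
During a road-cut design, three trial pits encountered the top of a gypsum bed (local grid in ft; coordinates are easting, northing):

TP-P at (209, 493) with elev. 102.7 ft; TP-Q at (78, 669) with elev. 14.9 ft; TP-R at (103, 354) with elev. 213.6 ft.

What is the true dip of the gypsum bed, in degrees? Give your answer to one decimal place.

Let the plane be z = a·easting + b·northing + c.
TP-Q−TP-P: −131a + 176b = −87.8;  TP-R−TP-P: −106a − 139b = 110.9.
Solving gives a = −0.19840, b = −0.64654.
Gradient magnitude |∇z| = √(a² + b²) = √(0.03936 + 0.41801) = 0.67630.
True dip = arctan(0.67630) = 34.1°, dipping toward NNE (azimuth ≈ 017°).

34.1°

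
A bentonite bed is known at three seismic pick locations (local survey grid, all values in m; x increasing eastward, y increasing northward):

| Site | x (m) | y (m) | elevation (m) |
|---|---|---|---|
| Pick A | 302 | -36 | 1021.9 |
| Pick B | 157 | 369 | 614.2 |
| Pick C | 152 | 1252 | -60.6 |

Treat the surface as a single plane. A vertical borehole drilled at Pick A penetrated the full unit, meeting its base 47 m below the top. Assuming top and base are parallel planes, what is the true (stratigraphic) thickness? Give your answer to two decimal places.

32.81 m

Two edge vectors: Pick A→Pick B = (-145, 405, -407.7), Pick A→Pick C = (-150, 1288, -1082.5).
Normal n = (Pick A→Pick B) × (Pick A→Pick C) = (86705.1, -95807.5, -126010).
So ∂z/∂x = −n_x/n_z = 0.68808 and ∂z/∂y = −n_y/n_z = −0.76032.
|∇z| = √(a²+b²) = 1.02544, so dip δ = arctan(1.02544) = 45.72°.
True thickness = vertical thickness × cos δ = 47 × cos 45.72° = 32.81 m.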